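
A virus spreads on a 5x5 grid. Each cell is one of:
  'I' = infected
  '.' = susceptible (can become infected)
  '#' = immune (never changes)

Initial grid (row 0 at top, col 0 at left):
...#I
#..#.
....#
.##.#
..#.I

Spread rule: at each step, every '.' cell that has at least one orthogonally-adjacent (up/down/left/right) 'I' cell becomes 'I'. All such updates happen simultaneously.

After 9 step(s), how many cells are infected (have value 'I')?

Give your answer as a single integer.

Step 0 (initial): 2 infected
Step 1: +2 new -> 4 infected
Step 2: +1 new -> 5 infected
Step 3: +1 new -> 6 infected
Step 4: +1 new -> 7 infected
Step 5: +2 new -> 9 infected
Step 6: +3 new -> 12 infected
Step 7: +2 new -> 14 infected
Step 8: +2 new -> 16 infected
Step 9: +1 new -> 17 infected

Answer: 17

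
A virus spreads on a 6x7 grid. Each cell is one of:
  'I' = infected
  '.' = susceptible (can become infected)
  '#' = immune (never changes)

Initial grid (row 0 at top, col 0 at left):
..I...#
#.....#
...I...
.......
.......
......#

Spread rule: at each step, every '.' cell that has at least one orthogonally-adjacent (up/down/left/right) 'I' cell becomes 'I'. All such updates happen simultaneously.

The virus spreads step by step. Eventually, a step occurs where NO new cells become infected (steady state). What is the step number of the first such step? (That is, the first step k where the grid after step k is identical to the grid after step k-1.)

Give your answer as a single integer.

Step 0 (initial): 2 infected
Step 1: +7 new -> 9 infected
Step 2: +9 new -> 18 infected
Step 3: +9 new -> 27 infected
Step 4: +6 new -> 33 infected
Step 5: +4 new -> 37 infected
Step 6: +1 new -> 38 infected
Step 7: +0 new -> 38 infected

Answer: 7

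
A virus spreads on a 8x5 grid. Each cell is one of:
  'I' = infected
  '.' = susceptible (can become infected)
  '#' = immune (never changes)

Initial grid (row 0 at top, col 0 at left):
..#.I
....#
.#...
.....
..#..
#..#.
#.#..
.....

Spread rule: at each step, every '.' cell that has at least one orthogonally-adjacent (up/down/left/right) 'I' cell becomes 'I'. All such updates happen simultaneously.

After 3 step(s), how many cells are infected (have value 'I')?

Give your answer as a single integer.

Step 0 (initial): 1 infected
Step 1: +1 new -> 2 infected
Step 2: +1 new -> 3 infected
Step 3: +2 new -> 5 infected

Answer: 5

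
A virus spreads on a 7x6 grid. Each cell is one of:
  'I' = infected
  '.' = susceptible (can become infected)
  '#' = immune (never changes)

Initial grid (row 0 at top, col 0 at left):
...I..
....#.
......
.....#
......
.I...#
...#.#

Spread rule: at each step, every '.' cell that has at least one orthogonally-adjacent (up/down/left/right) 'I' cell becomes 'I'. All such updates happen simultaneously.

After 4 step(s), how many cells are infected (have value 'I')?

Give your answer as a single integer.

Answer: 36

Derivation:
Step 0 (initial): 2 infected
Step 1: +7 new -> 9 infected
Step 2: +10 new -> 19 infected
Step 3: +11 new -> 30 infected
Step 4: +6 new -> 36 infected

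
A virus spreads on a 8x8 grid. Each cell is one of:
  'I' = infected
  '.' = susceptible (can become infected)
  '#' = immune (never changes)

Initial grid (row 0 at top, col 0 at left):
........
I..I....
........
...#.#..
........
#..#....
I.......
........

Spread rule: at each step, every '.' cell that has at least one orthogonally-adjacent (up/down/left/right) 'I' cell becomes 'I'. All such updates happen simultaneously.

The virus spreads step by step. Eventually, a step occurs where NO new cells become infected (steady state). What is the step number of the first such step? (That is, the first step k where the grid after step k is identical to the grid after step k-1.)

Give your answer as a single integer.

Step 0 (initial): 3 infected
Step 1: +9 new -> 12 infected
Step 2: +11 new -> 23 infected
Step 3: +11 new -> 34 infected
Step 4: +7 new -> 41 infected
Step 5: +8 new -> 49 infected
Step 6: +5 new -> 54 infected
Step 7: +4 new -> 58 infected
Step 8: +2 new -> 60 infected
Step 9: +0 new -> 60 infected

Answer: 9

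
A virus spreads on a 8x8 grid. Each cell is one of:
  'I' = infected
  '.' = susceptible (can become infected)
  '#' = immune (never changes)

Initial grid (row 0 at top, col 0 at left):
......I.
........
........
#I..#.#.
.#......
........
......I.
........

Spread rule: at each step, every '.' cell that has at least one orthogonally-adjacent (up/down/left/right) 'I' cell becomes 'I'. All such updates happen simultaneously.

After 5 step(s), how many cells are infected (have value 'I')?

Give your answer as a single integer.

Answer: 56

Derivation:
Step 0 (initial): 3 infected
Step 1: +9 new -> 12 infected
Step 2: +15 new -> 27 infected
Step 3: +15 new -> 42 infected
Step 4: +11 new -> 53 infected
Step 5: +3 new -> 56 infected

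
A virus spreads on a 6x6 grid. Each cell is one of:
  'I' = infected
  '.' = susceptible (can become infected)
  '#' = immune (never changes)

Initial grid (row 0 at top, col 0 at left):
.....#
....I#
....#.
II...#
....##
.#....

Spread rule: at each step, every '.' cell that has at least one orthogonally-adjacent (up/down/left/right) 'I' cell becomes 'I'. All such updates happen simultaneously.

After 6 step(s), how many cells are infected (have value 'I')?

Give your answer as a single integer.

Step 0 (initial): 3 infected
Step 1: +7 new -> 10 infected
Step 2: +9 new -> 19 infected
Step 3: +6 new -> 25 infected
Step 4: +1 new -> 26 infected
Step 5: +1 new -> 27 infected
Step 6: +1 new -> 28 infected

Answer: 28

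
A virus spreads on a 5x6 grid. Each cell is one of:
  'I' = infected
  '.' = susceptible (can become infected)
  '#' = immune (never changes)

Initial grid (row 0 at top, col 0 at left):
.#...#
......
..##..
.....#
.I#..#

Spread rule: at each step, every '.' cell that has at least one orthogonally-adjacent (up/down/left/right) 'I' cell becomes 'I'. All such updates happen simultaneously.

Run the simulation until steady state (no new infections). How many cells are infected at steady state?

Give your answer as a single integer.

Answer: 23

Derivation:
Step 0 (initial): 1 infected
Step 1: +2 new -> 3 infected
Step 2: +3 new -> 6 infected
Step 3: +3 new -> 9 infected
Step 4: +4 new -> 13 infected
Step 5: +5 new -> 18 infected
Step 6: +3 new -> 21 infected
Step 7: +2 new -> 23 infected
Step 8: +0 new -> 23 infected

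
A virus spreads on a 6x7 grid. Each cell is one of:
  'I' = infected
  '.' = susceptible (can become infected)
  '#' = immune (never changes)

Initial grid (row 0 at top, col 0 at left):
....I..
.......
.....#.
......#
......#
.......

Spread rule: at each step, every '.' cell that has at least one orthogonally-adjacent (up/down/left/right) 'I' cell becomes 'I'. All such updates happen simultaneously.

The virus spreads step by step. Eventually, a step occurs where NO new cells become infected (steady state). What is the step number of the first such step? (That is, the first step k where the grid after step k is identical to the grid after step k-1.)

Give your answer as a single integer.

Step 0 (initial): 1 infected
Step 1: +3 new -> 4 infected
Step 2: +5 new -> 9 infected
Step 3: +5 new -> 14 infected
Step 4: +7 new -> 21 infected
Step 5: +6 new -> 27 infected
Step 6: +5 new -> 32 infected
Step 7: +4 new -> 36 infected
Step 8: +2 new -> 38 infected
Step 9: +1 new -> 39 infected
Step 10: +0 new -> 39 infected

Answer: 10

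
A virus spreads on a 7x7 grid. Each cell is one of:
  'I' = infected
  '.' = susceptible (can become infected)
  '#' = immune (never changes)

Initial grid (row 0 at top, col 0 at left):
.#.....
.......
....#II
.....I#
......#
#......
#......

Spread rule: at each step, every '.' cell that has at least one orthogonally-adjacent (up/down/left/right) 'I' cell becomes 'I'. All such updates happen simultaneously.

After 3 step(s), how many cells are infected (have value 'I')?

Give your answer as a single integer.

Answer: 21

Derivation:
Step 0 (initial): 3 infected
Step 1: +4 new -> 7 infected
Step 2: +6 new -> 13 infected
Step 3: +8 new -> 21 infected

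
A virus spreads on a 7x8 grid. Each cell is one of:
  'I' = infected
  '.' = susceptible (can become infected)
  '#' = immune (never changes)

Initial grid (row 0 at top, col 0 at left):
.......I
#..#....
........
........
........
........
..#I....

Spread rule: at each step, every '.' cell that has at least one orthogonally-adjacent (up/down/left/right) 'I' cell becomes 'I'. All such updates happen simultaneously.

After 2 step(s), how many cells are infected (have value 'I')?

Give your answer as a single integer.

Answer: 13

Derivation:
Step 0 (initial): 2 infected
Step 1: +4 new -> 6 infected
Step 2: +7 new -> 13 infected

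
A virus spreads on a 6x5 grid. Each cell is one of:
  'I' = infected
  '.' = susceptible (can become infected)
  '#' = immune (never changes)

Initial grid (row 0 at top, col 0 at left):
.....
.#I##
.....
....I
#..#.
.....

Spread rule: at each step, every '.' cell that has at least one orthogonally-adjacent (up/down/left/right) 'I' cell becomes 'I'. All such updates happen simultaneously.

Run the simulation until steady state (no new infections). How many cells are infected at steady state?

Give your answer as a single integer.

Answer: 25

Derivation:
Step 0 (initial): 2 infected
Step 1: +5 new -> 7 infected
Step 2: +6 new -> 13 infected
Step 3: +6 new -> 19 infected
Step 4: +4 new -> 23 infected
Step 5: +1 new -> 24 infected
Step 6: +1 new -> 25 infected
Step 7: +0 new -> 25 infected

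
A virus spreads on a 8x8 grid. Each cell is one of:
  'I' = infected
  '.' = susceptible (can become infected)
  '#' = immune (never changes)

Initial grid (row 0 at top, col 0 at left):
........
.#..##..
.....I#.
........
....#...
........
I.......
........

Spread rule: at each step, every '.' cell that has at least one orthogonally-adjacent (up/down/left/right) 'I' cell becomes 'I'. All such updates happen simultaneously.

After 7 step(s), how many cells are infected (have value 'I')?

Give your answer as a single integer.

Step 0 (initial): 2 infected
Step 1: +5 new -> 7 infected
Step 2: +8 new -> 15 infected
Step 3: +11 new -> 26 infected
Step 4: +16 new -> 42 infected
Step 5: +8 new -> 50 infected
Step 6: +7 new -> 57 infected
Step 7: +2 new -> 59 infected

Answer: 59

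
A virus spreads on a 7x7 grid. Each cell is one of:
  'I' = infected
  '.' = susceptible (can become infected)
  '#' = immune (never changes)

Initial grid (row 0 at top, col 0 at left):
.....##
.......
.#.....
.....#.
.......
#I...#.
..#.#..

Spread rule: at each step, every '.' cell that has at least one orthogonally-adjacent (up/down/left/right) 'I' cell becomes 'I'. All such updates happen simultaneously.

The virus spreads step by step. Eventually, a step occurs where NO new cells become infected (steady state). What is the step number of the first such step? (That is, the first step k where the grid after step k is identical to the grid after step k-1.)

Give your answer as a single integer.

Step 0 (initial): 1 infected
Step 1: +3 new -> 4 infected
Step 2: +5 new -> 9 infected
Step 3: +5 new -> 14 infected
Step 4: +4 new -> 18 infected
Step 5: +5 new -> 23 infected
Step 6: +6 new -> 29 infected
Step 7: +6 new -> 35 infected
Step 8: +4 new -> 39 infected
Step 9: +2 new -> 41 infected
Step 10: +0 new -> 41 infected

Answer: 10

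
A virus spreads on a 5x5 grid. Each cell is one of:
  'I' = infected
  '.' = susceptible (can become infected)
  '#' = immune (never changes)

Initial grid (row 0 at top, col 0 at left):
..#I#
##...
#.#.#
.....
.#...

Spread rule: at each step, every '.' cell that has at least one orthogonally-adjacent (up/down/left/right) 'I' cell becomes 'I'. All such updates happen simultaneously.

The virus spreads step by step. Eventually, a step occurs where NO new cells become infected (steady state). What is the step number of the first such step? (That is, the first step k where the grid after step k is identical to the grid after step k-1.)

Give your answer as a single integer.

Answer: 8

Derivation:
Step 0 (initial): 1 infected
Step 1: +1 new -> 2 infected
Step 2: +3 new -> 5 infected
Step 3: +1 new -> 6 infected
Step 4: +3 new -> 9 infected
Step 5: +3 new -> 12 infected
Step 6: +2 new -> 14 infected
Step 7: +1 new -> 15 infected
Step 8: +0 new -> 15 infected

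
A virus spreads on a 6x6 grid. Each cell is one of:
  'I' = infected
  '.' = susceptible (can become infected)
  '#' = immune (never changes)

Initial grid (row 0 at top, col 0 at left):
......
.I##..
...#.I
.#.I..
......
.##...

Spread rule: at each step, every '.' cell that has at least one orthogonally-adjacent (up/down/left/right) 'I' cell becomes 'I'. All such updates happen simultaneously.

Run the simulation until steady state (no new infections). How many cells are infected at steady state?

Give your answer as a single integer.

Step 0 (initial): 3 infected
Step 1: +9 new -> 12 infected
Step 2: +10 new -> 22 infected
Step 3: +6 new -> 28 infected
Step 4: +1 new -> 29 infected
Step 5: +1 new -> 30 infected
Step 6: +0 new -> 30 infected

Answer: 30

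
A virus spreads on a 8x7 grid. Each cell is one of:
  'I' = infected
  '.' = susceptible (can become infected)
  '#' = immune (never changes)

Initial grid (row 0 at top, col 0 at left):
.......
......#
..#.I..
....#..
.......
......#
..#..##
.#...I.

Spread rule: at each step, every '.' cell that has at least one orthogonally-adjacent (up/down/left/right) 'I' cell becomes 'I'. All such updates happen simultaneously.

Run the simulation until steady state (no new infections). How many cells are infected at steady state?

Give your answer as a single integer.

Step 0 (initial): 2 infected
Step 1: +5 new -> 7 infected
Step 2: +8 new -> 15 infected
Step 3: +10 new -> 25 infected
Step 4: +9 new -> 34 infected
Step 5: +6 new -> 40 infected
Step 6: +4 new -> 44 infected
Step 7: +2 new -> 46 infected
Step 8: +1 new -> 47 infected
Step 9: +1 new -> 48 infected
Step 10: +0 new -> 48 infected

Answer: 48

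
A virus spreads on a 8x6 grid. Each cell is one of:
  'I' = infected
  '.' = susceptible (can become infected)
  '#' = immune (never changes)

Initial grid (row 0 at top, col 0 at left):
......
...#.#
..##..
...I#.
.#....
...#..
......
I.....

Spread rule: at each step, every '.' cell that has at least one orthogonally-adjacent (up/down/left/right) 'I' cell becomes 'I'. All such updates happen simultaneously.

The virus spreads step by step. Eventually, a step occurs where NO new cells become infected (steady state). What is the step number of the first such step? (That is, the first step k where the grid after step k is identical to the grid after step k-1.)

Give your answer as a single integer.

Answer: 10

Derivation:
Step 0 (initial): 2 infected
Step 1: +4 new -> 6 infected
Step 2: +6 new -> 12 infected
Step 3: +9 new -> 21 infected
Step 4: +7 new -> 28 infected
Step 5: +6 new -> 34 infected
Step 6: +3 new -> 37 infected
Step 7: +2 new -> 39 infected
Step 8: +1 new -> 40 infected
Step 9: +1 new -> 41 infected
Step 10: +0 new -> 41 infected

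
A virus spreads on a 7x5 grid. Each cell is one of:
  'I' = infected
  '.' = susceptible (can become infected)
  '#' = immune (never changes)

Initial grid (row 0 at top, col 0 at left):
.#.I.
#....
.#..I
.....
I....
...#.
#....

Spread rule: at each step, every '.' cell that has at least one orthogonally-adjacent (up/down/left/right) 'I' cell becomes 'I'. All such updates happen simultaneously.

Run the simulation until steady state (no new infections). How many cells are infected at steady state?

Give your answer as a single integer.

Answer: 29

Derivation:
Step 0 (initial): 3 infected
Step 1: +9 new -> 12 infected
Step 2: +8 new -> 20 infected
Step 3: +6 new -> 26 infected
Step 4: +2 new -> 28 infected
Step 5: +1 new -> 29 infected
Step 6: +0 new -> 29 infected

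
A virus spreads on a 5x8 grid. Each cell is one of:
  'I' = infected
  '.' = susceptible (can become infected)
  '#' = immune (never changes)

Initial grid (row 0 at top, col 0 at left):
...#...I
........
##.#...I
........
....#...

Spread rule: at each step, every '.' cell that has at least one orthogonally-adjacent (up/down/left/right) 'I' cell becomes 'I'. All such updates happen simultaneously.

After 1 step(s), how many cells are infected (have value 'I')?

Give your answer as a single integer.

Step 0 (initial): 2 infected
Step 1: +4 new -> 6 infected

Answer: 6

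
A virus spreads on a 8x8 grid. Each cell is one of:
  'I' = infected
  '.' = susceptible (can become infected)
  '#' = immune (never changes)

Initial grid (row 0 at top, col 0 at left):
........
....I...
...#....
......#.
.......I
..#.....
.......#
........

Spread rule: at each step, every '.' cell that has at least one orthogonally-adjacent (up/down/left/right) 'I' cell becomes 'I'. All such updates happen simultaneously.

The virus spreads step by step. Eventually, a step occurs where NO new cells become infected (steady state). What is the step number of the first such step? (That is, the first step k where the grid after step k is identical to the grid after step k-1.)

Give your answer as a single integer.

Answer: 11

Derivation:
Step 0 (initial): 2 infected
Step 1: +7 new -> 9 infected
Step 2: +9 new -> 18 infected
Step 3: +11 new -> 29 infected
Step 4: +9 new -> 38 infected
Step 5: +8 new -> 46 infected
Step 6: +4 new -> 50 infected
Step 7: +4 new -> 54 infected
Step 8: +3 new -> 57 infected
Step 9: +2 new -> 59 infected
Step 10: +1 new -> 60 infected
Step 11: +0 new -> 60 infected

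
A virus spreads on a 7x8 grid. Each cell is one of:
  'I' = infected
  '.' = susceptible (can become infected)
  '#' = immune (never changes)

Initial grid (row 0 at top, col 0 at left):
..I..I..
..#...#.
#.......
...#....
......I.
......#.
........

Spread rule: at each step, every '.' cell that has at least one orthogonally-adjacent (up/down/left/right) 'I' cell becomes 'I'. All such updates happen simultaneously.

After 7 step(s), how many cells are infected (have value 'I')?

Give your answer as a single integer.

Step 0 (initial): 3 infected
Step 1: +8 new -> 11 infected
Step 2: +12 new -> 23 infected
Step 3: +11 new -> 34 infected
Step 4: +6 new -> 40 infected
Step 5: +5 new -> 45 infected
Step 6: +3 new -> 48 infected
Step 7: +2 new -> 50 infected

Answer: 50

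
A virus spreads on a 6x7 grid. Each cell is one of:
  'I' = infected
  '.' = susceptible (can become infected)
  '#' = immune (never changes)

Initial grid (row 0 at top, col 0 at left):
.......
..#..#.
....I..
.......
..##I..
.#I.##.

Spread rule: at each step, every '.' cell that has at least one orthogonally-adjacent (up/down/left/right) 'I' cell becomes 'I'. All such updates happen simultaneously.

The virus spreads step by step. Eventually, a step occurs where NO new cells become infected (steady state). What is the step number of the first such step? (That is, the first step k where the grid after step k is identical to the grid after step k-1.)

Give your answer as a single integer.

Answer: 8

Derivation:
Step 0 (initial): 3 infected
Step 1: +6 new -> 9 infected
Step 2: +7 new -> 16 infected
Step 3: +7 new -> 23 infected
Step 4: +5 new -> 28 infected
Step 5: +4 new -> 32 infected
Step 6: +2 new -> 34 infected
Step 7: +1 new -> 35 infected
Step 8: +0 new -> 35 infected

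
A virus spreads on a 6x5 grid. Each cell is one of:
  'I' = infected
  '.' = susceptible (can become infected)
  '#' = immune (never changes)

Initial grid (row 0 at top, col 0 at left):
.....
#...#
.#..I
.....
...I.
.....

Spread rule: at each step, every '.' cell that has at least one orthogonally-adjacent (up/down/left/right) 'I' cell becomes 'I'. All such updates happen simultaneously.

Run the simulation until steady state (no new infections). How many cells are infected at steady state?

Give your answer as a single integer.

Answer: 27

Derivation:
Step 0 (initial): 2 infected
Step 1: +6 new -> 8 infected
Step 2: +6 new -> 14 infected
Step 3: +5 new -> 19 infected
Step 4: +5 new -> 24 infected
Step 5: +2 new -> 26 infected
Step 6: +1 new -> 27 infected
Step 7: +0 new -> 27 infected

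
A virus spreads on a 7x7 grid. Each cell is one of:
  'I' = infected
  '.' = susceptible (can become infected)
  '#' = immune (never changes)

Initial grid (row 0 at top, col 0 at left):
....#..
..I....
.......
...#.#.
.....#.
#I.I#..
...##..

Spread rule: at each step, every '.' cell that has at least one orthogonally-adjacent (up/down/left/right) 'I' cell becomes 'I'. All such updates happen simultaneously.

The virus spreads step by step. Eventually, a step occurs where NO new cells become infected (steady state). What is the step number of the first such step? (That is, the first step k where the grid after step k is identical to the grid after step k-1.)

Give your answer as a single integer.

Answer: 11

Derivation:
Step 0 (initial): 3 infected
Step 1: +8 new -> 11 infected
Step 2: +13 new -> 24 infected
Step 3: +6 new -> 30 infected
Step 4: +3 new -> 33 infected
Step 5: +2 new -> 35 infected
Step 6: +1 new -> 36 infected
Step 7: +1 new -> 37 infected
Step 8: +1 new -> 38 infected
Step 9: +2 new -> 40 infected
Step 10: +1 new -> 41 infected
Step 11: +0 new -> 41 infected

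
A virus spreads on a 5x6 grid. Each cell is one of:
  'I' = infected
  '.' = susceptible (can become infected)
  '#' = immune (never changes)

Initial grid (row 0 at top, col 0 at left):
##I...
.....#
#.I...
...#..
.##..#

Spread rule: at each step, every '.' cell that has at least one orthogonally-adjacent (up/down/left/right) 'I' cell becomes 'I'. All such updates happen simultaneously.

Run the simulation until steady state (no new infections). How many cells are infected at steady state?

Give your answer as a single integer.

Answer: 22

Derivation:
Step 0 (initial): 2 infected
Step 1: +5 new -> 7 infected
Step 2: +5 new -> 12 infected
Step 3: +6 new -> 18 infected
Step 4: +3 new -> 21 infected
Step 5: +1 new -> 22 infected
Step 6: +0 new -> 22 infected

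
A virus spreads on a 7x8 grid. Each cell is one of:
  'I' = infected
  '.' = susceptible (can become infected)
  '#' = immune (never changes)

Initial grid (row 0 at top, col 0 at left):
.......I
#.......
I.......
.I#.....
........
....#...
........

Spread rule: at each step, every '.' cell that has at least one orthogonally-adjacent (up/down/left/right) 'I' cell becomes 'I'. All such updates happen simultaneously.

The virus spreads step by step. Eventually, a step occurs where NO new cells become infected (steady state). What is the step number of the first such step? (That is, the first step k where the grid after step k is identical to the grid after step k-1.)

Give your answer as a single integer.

Answer: 8

Derivation:
Step 0 (initial): 3 infected
Step 1: +5 new -> 8 infected
Step 2: +8 new -> 16 infected
Step 3: +11 new -> 27 infected
Step 4: +14 new -> 41 infected
Step 5: +6 new -> 47 infected
Step 6: +4 new -> 51 infected
Step 7: +2 new -> 53 infected
Step 8: +0 new -> 53 infected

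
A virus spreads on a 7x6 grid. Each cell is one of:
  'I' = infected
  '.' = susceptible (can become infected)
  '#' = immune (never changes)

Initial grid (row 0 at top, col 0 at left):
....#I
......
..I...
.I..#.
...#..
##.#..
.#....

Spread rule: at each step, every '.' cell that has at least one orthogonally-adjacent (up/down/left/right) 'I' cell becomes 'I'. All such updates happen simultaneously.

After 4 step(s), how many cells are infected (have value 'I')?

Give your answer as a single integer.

Answer: 28

Derivation:
Step 0 (initial): 3 infected
Step 1: +7 new -> 10 infected
Step 2: +10 new -> 20 infected
Step 3: +5 new -> 25 infected
Step 4: +3 new -> 28 infected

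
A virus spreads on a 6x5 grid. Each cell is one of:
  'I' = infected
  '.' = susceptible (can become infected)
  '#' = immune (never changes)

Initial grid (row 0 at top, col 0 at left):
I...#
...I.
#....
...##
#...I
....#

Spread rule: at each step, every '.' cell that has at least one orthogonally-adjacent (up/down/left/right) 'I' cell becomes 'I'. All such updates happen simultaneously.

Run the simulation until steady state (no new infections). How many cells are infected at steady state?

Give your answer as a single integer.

Step 0 (initial): 3 infected
Step 1: +7 new -> 10 infected
Step 2: +6 new -> 16 infected
Step 3: +4 new -> 20 infected
Step 4: +2 new -> 22 infected
Step 5: +2 new -> 24 infected
Step 6: +0 new -> 24 infected

Answer: 24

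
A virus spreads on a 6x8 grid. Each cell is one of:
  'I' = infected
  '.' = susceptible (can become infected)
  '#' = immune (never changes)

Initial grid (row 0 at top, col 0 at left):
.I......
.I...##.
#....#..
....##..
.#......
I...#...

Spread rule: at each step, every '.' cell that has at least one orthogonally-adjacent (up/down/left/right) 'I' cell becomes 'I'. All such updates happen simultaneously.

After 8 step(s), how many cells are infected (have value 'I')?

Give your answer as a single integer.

Answer: 37

Derivation:
Step 0 (initial): 3 infected
Step 1: +7 new -> 10 infected
Step 2: +6 new -> 16 infected
Step 3: +6 new -> 22 infected
Step 4: +4 new -> 26 infected
Step 5: +2 new -> 28 infected
Step 6: +2 new -> 30 infected
Step 7: +3 new -> 33 infected
Step 8: +4 new -> 37 infected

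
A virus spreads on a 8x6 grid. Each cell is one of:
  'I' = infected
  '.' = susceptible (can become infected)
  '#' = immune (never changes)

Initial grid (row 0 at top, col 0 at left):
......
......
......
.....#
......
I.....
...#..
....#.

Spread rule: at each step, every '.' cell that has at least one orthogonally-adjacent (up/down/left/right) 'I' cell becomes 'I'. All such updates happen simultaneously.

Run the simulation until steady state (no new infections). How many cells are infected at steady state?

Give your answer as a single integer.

Step 0 (initial): 1 infected
Step 1: +3 new -> 4 infected
Step 2: +5 new -> 9 infected
Step 3: +6 new -> 15 infected
Step 4: +6 new -> 21 infected
Step 5: +8 new -> 29 infected
Step 6: +6 new -> 35 infected
Step 7: +4 new -> 39 infected
Step 8: +3 new -> 42 infected
Step 9: +2 new -> 44 infected
Step 10: +1 new -> 45 infected
Step 11: +0 new -> 45 infected

Answer: 45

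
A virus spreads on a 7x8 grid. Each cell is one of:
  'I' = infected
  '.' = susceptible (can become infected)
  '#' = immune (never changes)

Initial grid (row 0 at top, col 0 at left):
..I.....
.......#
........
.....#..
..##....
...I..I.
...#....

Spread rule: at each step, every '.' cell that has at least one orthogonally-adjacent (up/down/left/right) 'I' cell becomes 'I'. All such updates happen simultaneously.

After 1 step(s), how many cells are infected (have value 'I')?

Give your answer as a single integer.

Step 0 (initial): 3 infected
Step 1: +9 new -> 12 infected

Answer: 12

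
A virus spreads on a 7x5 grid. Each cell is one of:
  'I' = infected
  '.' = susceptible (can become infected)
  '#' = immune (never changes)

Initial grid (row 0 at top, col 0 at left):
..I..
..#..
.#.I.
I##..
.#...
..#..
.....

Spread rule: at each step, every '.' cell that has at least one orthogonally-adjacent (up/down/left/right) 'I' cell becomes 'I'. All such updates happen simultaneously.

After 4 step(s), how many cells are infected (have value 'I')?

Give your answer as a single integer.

Step 0 (initial): 3 infected
Step 1: +8 new -> 11 infected
Step 2: +8 new -> 19 infected
Step 3: +5 new -> 24 infected
Step 4: +3 new -> 27 infected

Answer: 27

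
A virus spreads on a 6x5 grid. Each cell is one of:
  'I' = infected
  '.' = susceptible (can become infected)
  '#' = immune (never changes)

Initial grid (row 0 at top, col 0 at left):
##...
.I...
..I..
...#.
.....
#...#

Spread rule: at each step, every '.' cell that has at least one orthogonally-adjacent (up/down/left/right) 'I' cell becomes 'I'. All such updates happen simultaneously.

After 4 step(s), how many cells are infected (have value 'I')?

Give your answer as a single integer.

Answer: 25

Derivation:
Step 0 (initial): 2 infected
Step 1: +5 new -> 7 infected
Step 2: +6 new -> 13 infected
Step 3: +7 new -> 20 infected
Step 4: +5 new -> 25 infected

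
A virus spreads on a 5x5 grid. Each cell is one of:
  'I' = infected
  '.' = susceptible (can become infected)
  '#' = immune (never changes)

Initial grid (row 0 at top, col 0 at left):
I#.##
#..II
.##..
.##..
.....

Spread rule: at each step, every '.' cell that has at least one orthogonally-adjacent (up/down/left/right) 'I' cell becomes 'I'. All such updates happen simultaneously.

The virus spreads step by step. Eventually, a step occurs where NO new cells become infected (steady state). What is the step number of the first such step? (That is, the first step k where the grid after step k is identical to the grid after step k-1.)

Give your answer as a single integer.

Step 0 (initial): 3 infected
Step 1: +3 new -> 6 infected
Step 2: +4 new -> 10 infected
Step 3: +2 new -> 12 infected
Step 4: +1 new -> 13 infected
Step 5: +1 new -> 14 infected
Step 6: +1 new -> 15 infected
Step 7: +1 new -> 16 infected
Step 8: +1 new -> 17 infected
Step 9: +0 new -> 17 infected

Answer: 9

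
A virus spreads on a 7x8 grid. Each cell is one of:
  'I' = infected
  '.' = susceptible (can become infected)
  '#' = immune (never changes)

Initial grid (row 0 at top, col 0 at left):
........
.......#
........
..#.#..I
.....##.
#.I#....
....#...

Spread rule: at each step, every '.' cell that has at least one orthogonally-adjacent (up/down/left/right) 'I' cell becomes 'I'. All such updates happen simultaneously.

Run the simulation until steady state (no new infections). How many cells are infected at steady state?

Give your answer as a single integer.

Answer: 48

Derivation:
Step 0 (initial): 2 infected
Step 1: +6 new -> 8 infected
Step 2: +7 new -> 15 infected
Step 3: +9 new -> 24 infected
Step 4: +9 new -> 33 infected
Step 5: +8 new -> 41 infected
Step 6: +5 new -> 46 infected
Step 7: +2 new -> 48 infected
Step 8: +0 new -> 48 infected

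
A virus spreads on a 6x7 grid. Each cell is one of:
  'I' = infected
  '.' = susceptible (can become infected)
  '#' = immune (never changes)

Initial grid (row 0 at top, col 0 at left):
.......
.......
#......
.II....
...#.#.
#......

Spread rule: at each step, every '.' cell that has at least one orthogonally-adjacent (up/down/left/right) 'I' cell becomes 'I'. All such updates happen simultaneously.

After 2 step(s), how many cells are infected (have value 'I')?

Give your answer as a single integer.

Answer: 15

Derivation:
Step 0 (initial): 2 infected
Step 1: +6 new -> 8 infected
Step 2: +7 new -> 15 infected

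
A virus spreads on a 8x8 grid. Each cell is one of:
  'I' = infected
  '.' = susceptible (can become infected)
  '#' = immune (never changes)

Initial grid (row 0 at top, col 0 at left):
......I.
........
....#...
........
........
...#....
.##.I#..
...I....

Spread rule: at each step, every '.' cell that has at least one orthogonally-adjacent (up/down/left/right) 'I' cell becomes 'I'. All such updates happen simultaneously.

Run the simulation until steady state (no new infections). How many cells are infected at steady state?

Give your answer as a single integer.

Answer: 59

Derivation:
Step 0 (initial): 3 infected
Step 1: +7 new -> 10 infected
Step 2: +8 new -> 18 infected
Step 3: +11 new -> 29 infected
Step 4: +11 new -> 40 infected
Step 5: +9 new -> 49 infected
Step 6: +6 new -> 55 infected
Step 7: +3 new -> 58 infected
Step 8: +1 new -> 59 infected
Step 9: +0 new -> 59 infected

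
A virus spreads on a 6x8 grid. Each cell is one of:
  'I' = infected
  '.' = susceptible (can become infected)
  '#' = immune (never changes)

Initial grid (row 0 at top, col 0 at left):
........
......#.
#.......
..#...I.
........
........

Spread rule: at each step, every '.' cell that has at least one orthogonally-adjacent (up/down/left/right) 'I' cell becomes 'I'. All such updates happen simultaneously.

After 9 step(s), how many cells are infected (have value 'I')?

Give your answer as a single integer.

Step 0 (initial): 1 infected
Step 1: +4 new -> 5 infected
Step 2: +6 new -> 11 infected
Step 3: +7 new -> 18 infected
Step 4: +6 new -> 24 infected
Step 5: +6 new -> 30 infected
Step 6: +5 new -> 35 infected
Step 7: +5 new -> 40 infected
Step 8: +4 new -> 44 infected
Step 9: +1 new -> 45 infected

Answer: 45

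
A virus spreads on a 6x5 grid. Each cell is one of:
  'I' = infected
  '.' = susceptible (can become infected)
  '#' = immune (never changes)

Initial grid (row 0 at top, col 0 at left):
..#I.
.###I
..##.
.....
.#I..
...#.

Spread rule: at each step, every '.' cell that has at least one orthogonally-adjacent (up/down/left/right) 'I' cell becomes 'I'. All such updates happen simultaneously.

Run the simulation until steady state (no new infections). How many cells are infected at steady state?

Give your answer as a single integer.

Answer: 22

Derivation:
Step 0 (initial): 3 infected
Step 1: +5 new -> 8 infected
Step 2: +5 new -> 13 infected
Step 3: +4 new -> 17 infected
Step 4: +2 new -> 19 infected
Step 5: +1 new -> 20 infected
Step 6: +1 new -> 21 infected
Step 7: +1 new -> 22 infected
Step 8: +0 new -> 22 infected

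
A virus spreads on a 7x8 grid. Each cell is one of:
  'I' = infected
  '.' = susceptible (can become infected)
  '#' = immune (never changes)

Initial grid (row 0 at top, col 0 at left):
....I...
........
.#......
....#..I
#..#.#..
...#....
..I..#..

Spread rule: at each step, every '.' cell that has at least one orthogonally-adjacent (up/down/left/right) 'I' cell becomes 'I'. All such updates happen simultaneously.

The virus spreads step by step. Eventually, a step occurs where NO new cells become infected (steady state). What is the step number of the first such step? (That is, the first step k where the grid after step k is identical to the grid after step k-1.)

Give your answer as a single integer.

Answer: 7

Derivation:
Step 0 (initial): 3 infected
Step 1: +9 new -> 12 infected
Step 2: +14 new -> 26 infected
Step 3: +12 new -> 38 infected
Step 4: +8 new -> 46 infected
Step 5: +2 new -> 48 infected
Step 6: +1 new -> 49 infected
Step 7: +0 new -> 49 infected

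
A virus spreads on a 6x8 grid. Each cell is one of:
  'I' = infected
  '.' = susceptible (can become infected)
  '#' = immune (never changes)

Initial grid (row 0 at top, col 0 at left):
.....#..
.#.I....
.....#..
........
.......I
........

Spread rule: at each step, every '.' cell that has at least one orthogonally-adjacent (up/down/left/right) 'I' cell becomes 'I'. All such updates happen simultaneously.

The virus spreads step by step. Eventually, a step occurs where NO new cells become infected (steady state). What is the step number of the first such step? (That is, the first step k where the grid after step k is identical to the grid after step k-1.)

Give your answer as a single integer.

Step 0 (initial): 2 infected
Step 1: +7 new -> 9 infected
Step 2: +10 new -> 19 infected
Step 3: +11 new -> 30 infected
Step 4: +8 new -> 38 infected
Step 5: +4 new -> 42 infected
Step 6: +2 new -> 44 infected
Step 7: +1 new -> 45 infected
Step 8: +0 new -> 45 infected

Answer: 8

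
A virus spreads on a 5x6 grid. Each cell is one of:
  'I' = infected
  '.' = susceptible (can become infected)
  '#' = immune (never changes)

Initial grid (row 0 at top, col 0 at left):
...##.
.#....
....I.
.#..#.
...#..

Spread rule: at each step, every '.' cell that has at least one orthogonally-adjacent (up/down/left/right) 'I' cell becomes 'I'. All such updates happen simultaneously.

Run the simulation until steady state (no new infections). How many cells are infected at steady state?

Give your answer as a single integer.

Answer: 24

Derivation:
Step 0 (initial): 1 infected
Step 1: +3 new -> 4 infected
Step 2: +5 new -> 9 infected
Step 3: +5 new -> 14 infected
Step 4: +4 new -> 18 infected
Step 5: +4 new -> 22 infected
Step 6: +2 new -> 24 infected
Step 7: +0 new -> 24 infected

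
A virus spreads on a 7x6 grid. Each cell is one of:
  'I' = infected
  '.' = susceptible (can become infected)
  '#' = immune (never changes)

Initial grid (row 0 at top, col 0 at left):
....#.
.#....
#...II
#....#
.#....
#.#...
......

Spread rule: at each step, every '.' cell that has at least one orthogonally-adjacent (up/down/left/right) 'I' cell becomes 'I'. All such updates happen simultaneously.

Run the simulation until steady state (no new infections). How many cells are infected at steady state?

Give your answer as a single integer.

Answer: 33

Derivation:
Step 0 (initial): 2 infected
Step 1: +4 new -> 6 infected
Step 2: +5 new -> 11 infected
Step 3: +7 new -> 18 infected
Step 4: +6 new -> 24 infected
Step 5: +3 new -> 27 infected
Step 6: +2 new -> 29 infected
Step 7: +2 new -> 31 infected
Step 8: +2 new -> 33 infected
Step 9: +0 new -> 33 infected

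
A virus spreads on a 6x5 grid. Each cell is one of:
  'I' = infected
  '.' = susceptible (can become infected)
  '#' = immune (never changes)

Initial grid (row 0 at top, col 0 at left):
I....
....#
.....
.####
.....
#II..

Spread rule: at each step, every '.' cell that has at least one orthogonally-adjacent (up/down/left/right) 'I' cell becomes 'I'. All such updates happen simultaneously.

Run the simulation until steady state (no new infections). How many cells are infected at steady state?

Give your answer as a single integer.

Step 0 (initial): 3 infected
Step 1: +5 new -> 8 infected
Step 2: +6 new -> 14 infected
Step 3: +5 new -> 19 infected
Step 4: +3 new -> 22 infected
Step 5: +1 new -> 23 infected
Step 6: +1 new -> 24 infected
Step 7: +0 new -> 24 infected

Answer: 24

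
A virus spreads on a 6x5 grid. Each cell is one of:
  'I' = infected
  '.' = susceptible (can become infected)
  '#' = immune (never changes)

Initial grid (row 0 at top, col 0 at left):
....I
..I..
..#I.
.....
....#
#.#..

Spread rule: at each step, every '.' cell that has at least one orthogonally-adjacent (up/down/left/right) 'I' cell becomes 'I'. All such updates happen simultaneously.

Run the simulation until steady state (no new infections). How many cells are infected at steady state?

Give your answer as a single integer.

Step 0 (initial): 3 infected
Step 1: +7 new -> 10 infected
Step 2: +6 new -> 16 infected
Step 3: +5 new -> 21 infected
Step 4: +3 new -> 24 infected
Step 5: +2 new -> 26 infected
Step 6: +0 new -> 26 infected

Answer: 26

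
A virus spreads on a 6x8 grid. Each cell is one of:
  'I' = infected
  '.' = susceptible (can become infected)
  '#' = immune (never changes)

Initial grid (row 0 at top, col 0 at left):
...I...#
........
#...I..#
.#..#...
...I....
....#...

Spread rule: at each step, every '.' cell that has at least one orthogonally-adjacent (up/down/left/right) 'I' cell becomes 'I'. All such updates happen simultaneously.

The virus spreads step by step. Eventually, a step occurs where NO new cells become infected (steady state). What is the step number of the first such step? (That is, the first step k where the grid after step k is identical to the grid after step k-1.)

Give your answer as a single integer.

Answer: 6

Derivation:
Step 0 (initial): 3 infected
Step 1: +10 new -> 13 infected
Step 2: +11 new -> 24 infected
Step 3: +10 new -> 34 infected
Step 4: +7 new -> 41 infected
Step 5: +1 new -> 42 infected
Step 6: +0 new -> 42 infected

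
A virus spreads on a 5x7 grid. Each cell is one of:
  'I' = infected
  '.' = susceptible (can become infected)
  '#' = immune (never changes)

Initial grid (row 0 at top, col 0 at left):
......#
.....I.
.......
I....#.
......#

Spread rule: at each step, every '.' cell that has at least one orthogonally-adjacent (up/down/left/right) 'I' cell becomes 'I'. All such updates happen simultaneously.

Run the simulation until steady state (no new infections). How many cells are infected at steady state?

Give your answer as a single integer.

Step 0 (initial): 2 infected
Step 1: +7 new -> 9 infected
Step 2: +8 new -> 17 infected
Step 3: +10 new -> 27 infected
Step 4: +4 new -> 31 infected
Step 5: +1 new -> 32 infected
Step 6: +0 new -> 32 infected

Answer: 32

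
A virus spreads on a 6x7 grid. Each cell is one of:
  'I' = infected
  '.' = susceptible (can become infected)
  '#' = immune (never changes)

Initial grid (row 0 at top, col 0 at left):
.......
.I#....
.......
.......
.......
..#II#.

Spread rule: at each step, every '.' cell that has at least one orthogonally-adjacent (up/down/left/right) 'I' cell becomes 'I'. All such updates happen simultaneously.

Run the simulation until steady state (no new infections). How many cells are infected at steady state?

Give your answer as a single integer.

Answer: 39

Derivation:
Step 0 (initial): 3 infected
Step 1: +5 new -> 8 infected
Step 2: +9 new -> 17 infected
Step 3: +8 new -> 25 infected
Step 4: +8 new -> 33 infected
Step 5: +4 new -> 37 infected
Step 6: +2 new -> 39 infected
Step 7: +0 new -> 39 infected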